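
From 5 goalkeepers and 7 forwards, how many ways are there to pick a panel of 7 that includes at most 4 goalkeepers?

771

Split by how many goalkeepers are chosen (0 through 4).
Sum: C(5,0)·C(7,7) + C(5,1)·C(7,6) + C(5,2)·C(7,5) + C(5,3)·C(7,4) + C(5,4)·C(7,3) = 1 + 35 + 210 + 350 + 175 = 771.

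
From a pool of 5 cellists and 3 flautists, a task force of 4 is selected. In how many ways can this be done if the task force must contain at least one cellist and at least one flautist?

65

With no constraint there are C(8,4) = 70 possible selections.
Subtract selections that omit an entire group: no cellists → C(3,4) = 0; no flautists → C(5,4) = 5.
Both groups omitted at once is impossible, so 70 − 5 = 65.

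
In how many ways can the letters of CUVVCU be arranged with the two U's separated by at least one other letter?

Total arrangements of CUVVCU: 6!/(2!·2!·2!) = 90.
If the two U's are adjacent, glue them into one block, leaving 5 items to arrange: (5)!/(2!·2!) = 30 ways.
Hence 90 − 30 = 60.

60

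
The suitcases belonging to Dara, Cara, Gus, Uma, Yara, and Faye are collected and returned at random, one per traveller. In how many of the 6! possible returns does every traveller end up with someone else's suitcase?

This is the derangement count D_6: permutations of 6 items with no fixed point.
By inclusion–exclusion this is Σ_{j=0}^{6} (−1)^j C(6,j)·(6−j)!.
Computing: 720 − 720 + 360 − 120 + 30 − 6 + 1 = 265.

265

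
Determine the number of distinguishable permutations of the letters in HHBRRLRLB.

Letter multiplicities in HHBRRLRLB: B×2, H×2, L×2, R×3.
Dividing 9! = 362880 by 3!·2!·2!·2! = 48 for the repeated letters gives 7560.

7560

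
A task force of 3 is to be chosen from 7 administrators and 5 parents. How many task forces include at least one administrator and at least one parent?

Unrestricted: C(12,3) = 220 ways to pick any 3 of the 12.
Selections missing a whole group: no administrators → C(5,3) = 10; no parents → C(7,3) = 35.
Both groups omitted at once is impossible, so 220 − 45 = 175.

175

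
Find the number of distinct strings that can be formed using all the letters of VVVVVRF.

42

VVVVVRF has 7 letters with V appearing 5 times.
So there are 7! / (5!) = 42 distinguishable arrangements.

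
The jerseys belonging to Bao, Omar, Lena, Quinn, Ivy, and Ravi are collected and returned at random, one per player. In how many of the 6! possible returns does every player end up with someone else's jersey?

265

This is the derangement count D_6: permutations of 6 items with no fixed point.
By inclusion–exclusion this is Σ_{j=0}^{6} (−1)^j C(6,j)·(6−j)!.
Computing: 720 − 720 + 360 − 120 + 30 − 6 + 1 = 265.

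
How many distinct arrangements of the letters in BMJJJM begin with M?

With the first slot taken by M, it remains to arrange the other 5 letters (BJJJM).
Those 5 letters have J appearing 3 times, giving (5)!/(3!) = 20.

20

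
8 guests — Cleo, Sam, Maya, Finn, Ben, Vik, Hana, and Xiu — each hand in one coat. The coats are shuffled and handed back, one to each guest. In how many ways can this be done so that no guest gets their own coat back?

14833

Count assignments avoiding every fixed point. For any j of the 8 guests fixed to their own coat, the other 8−j can be arranged in (8−j)! ways.
By inclusion–exclusion this is Σ_{j=0}^{8} (−1)^j C(8,j)·(8−j)!.
Computing: 40320 − 40320 + 20160 − 6720 + 1680 − 336 + 56 − 8 + 1 = 14833.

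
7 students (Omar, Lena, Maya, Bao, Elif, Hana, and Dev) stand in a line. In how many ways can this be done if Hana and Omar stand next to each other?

Place the 5 others and the Hana-Omar pair as 6 objects in a line; the pair has 2 internal arrangements.
That gives 2 × 6! = 2 × 720 = 1440.

1440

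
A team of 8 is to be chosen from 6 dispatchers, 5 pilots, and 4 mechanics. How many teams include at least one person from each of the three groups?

6216

Total 8-person selections from all 15: C(15,8) = 6435.
Selections missing a whole group: no dispatchers → C(9,8) = 9; no pilots → C(10,8) = 45; no mechanics → C(11,8) = 165.
Add back selections omitting two groups (i.e. drawn from a single group): C(6,8) + C(5,8) + C(4,8) = 0.
By inclusion–exclusion: 6435 − 219 + 0 = 6216.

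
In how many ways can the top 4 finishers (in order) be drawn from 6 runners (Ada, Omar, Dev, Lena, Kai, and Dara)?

There are 6 choices for 1st place, 5 for 2nd, and so on down to 3 for position 4.
That gives 6 × 5 × 4 × 3 = 360.

360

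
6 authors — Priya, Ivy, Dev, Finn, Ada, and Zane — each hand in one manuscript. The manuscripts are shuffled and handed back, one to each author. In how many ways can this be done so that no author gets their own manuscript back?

Count assignments avoiding every fixed point. For any j of the 6 authors fixed to their own manuscript, the other 6−j can be arranged in (6−j)! ways.
By inclusion–exclusion this is Σ_{j=0}^{6} (−1)^j C(6,j)·(6−j)!.
Computing: 720 − 720 + 360 − 120 + 30 − 6 + 1 = 265.

265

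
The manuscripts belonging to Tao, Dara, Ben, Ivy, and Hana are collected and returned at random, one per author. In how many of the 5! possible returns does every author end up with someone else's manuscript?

44

Let Aᵢ be the assignments in which author i gets their own manuscript. We want the size of the complement of A₁∪…∪A_5.
By inclusion–exclusion this is Σ_{j=0}^{5} (−1)^j C(5,j)·(5−j)!.
Computing: 120 − 120 + 60 − 20 + 5 − 1 = 44.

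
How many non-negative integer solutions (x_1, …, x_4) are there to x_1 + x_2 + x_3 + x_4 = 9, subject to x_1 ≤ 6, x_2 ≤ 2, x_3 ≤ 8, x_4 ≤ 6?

115

By stars and bars, unrestricted non-negative solutions to x_1+…+x_4 = 9 number C(9+3,3) = 220.
Subtract solutions that violate a single cap (substitute x_i' = x_i − (cap_i+1)): x_1 ≥ 7 gives C(5,3) = 10; x_2 ≥ 3 gives C(9,3) = 84; x_3 ≥ 9 gives C(3,3) = 1; x_4 ≥ 7 gives C(5,3) = 10. Together 105.
No two caps can be exceeded simultaneously, so the pair terms are all 0.
By inclusion–exclusion the count is 220 − 105 + 0 = 115.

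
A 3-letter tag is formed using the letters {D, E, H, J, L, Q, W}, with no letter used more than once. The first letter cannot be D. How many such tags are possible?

The first letter has 7−1 = 6 choices (anything except D).
The remaining 2 letters are filled from the other 6 symbols without repetition: 6 × 5 = 30.
Total: 6 × 30 = 180.

180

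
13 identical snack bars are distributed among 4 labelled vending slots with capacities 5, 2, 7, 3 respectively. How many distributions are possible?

Ignoring the caps, the number of non-negative solutions to x_1+…+x_4 = 13 is C(16,3) = 560.
Subtract solutions that violate a single cap (substitute x_i' = x_i − (cap_i+1)): x_1 ≥ 6 gives C(10,3) = 120; x_2 ≥ 3 gives C(13,3) = 286; x_3 ≥ 8 gives C(8,3) = 56; x_4 ≥ 4 gives C(12,3) = 220. Together 682.
Add back pairs where two caps are both exceeded: 35 + 0 + 20 + 10 + 84 + 4 = 153.
Subtract triples: 0 + 1 + 0 + 0 = 1.
By inclusion–exclusion the count is 560 − 682 + 153 − 1 = 30.

30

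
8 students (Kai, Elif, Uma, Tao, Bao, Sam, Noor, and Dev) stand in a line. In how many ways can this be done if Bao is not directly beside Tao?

Of the 8! = 40320 arrangements, those with Bao and Tao adjacent number 2 × 7! = 10080 (treat the pair as a block with 2 internal orders).
Complementary counting: 40320 − 10080 = 30240.

30240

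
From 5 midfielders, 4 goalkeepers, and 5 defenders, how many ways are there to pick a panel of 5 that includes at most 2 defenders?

Split by how many defenders are chosen (0 through 2).
Sum: C(5,0)·C(9,5) + C(5,1)·C(9,4) + C(5,2)·C(9,3) = 126 + 630 + 840 = 1596.

1596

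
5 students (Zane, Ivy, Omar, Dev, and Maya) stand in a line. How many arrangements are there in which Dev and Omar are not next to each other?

Of the 5! = 120 arrangements, those with Dev and Omar adjacent number 2 × 4! = 48 (treat the pair as a block with 2 internal orders).
Complementary counting: 120 − 48 = 72.

72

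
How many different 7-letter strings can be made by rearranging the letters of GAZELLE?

Letter multiplicities in GAZELLE: A×1, E×2, G×1, L×2, Z×1.
Dividing 7! = 5040 by 2!·2! = 4 for the repeated letters gives 1260.

1260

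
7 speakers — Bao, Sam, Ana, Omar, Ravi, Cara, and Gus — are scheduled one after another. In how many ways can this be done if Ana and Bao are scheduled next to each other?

Glue Ana and Bao into one block (2 internal orders), leaving 6 units to arrange in a row.
That gives 2 × 6! = 2 × 720 = 1440.

1440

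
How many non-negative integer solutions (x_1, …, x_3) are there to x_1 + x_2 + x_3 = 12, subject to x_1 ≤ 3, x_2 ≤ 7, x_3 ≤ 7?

Without the upper bounds there are C(14,2) = 91 ways to split 12 among 3 variables.
Subtract solutions that violate a single cap (substitute x_i' = x_i − (cap_i+1)): x_1 ≥ 4 gives C(10,2) = 45; x_2 ≥ 8 gives C(6,2) = 15; x_3 ≥ 8 gives C(6,2) = 15. Together 75.
Add back pairs where two caps are both exceeded: 1 + 1 + 0 = 2.
By inclusion–exclusion the count is 91 − 75 + 2 = 18.

18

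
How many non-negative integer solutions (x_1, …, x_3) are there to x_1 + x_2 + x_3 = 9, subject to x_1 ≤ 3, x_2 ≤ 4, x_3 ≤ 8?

Ignoring the caps, the number of non-negative solutions to x_1+…+x_3 = 9 is C(11,2) = 55.
Subtract solutions that violate a single cap (substitute x_i' = x_i − (cap_i+1)): x_1 ≥ 4 gives C(7,2) = 21; x_2 ≥ 5 gives C(6,2) = 15; x_3 ≥ 9 gives C(2,2) = 1. Together 37.
Add back pairs where two caps are both exceeded: 1 + 0 + 0 = 1.
By inclusion–exclusion the count is 55 − 37 + 1 = 19.

19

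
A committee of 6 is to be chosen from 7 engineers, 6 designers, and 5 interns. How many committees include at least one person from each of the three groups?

Total 6-person selections from all 18: C(18,6) = 18564.
Selections missing a whole group: no engineers → C(11,6) = 462; no designers → C(12,6) = 924; no interns → C(13,6) = 1716.
Add back selections omitting two groups (i.e. drawn from a single group): C(7,6) + C(6,6) + C(5,6) = 8.
By inclusion–exclusion: 18564 − 3102 + 8 = 15470.

15470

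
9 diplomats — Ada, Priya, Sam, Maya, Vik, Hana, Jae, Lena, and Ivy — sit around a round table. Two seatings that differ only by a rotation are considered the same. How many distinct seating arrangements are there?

40320

Seat Ada anywhere (absorbing the rotational symmetry), then permute the other 8: (8)! = 40320.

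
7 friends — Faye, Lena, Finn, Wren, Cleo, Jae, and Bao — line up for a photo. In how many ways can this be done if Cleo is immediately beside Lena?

Glue Cleo and Lena into one block (2 internal orders), leaving 6 units to arrange in a row.
So the count is 2·(6)! = 1440.

1440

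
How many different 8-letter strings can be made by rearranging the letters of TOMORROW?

3360

The 8 letters of TOMORROW have repeats: O appearing 3 times and R appearing twice.
So there are 8! / (3!·2!) = 3360 distinguishable arrangements.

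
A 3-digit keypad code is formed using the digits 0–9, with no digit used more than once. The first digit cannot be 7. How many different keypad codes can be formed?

648

The first digit has 10−1 = 9 choices (anything except 7).
The remaining 2 digits are filled from the other 9 symbols without repetition: 9 × 8 = 72.
Total: 9 × 72 = 648.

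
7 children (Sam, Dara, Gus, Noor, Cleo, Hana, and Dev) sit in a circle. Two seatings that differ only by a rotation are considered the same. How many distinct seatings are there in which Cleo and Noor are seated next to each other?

Treat {Cleo, Noor} as one unit (2 internal orders) and seat the resulting 6 units around the table: (5)! circular arrangements.
So 2 × (5)! = 2 × 120 = 240.

240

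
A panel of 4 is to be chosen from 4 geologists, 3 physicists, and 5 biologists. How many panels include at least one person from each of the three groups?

270

With no constraint there are C(12,4) = 495 possible selections.
Selections missing a whole group: no geologists → C(8,4) = 70; no physicists → C(9,4) = 126; no biologists → C(7,4) = 35.
Add back selections omitting two groups (i.e. drawn from a single group): C(4,4) + C(3,4) + C(5,4) = 6.
By inclusion–exclusion: 495 − 231 + 6 = 270.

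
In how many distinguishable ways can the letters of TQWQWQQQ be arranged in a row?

168

TQWQWQQQ has 8 letters with Q appearing 5 times and W appearing twice.
Dividing 8! = 40320 by 5!·2! = 240 for the repeated letters gives 168.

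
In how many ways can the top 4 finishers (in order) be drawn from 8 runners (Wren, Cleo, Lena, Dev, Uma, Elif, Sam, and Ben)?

There are 8 choices for 1st place, 7 for 2nd, and so on down to 5 for position 4.
That gives 8 × 7 × 6 × 5 = 1680.

1680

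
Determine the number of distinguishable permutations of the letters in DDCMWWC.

DDCMWWC has 7 letters with C appearing twice, D appearing twice, and W appearing twice.
The number of distinct arrangements is 7!/(2!·2!·2!) = 5040/8 = 630.

630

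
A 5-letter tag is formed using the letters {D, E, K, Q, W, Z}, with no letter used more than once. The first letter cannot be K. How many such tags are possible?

600

The first letter has 6−1 = 5 choices (anything except K).
The remaining 4 letters are filled from the other 5 symbols without repetition: 5 × 4 × 3 × 2 = 120.
Total: 5 × 120 = 600.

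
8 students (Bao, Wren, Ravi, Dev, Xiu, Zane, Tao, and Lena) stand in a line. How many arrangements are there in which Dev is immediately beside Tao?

Place the 6 others and the Dev-Tao pair as 7 objects in a line; the pair has 2 internal arrangements.
That gives 2 × 7! = 2 × 5040 = 10080.

10080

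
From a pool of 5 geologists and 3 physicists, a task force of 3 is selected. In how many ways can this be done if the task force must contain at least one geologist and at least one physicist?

Total 3-person selections from all 8: C(8,3) = 56.
Subtract selections that omit an entire group: no geologists → C(3,3) = 1; no physicists → C(5,3) = 10.
Both groups omitted at once is impossible, so 56 − 11 = 45.

45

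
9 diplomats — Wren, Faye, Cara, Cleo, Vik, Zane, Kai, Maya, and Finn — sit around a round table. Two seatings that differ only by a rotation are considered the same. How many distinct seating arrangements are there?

Fix one person's seat to break rotational symmetry; the remaining 8 people can be arranged in (8)! = 40320 ways.

40320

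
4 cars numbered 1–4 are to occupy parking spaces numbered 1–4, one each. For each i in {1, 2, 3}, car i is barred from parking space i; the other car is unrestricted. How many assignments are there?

Let Aᵢ (for i ∈ {1, 2, 3}) be the placements that put car i in its forbidden parking space. Any j of these fix j positions, leaving (4−j)! ways to fill the rest, and there are C(3,j) ways to pick which j.
By inclusion–exclusion, the number of valid placements is Σ_{j=0}^{3} (−1)^j C(3,j)·(4−j)!.
Computing: 24 − 18 + 6 − 1 = 11.

11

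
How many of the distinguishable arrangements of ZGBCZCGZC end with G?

1120

Fix G in the last position and arrange the remaining 8 letters.
Those 8 letters have C appearing 3 times and Z appearing 3 times, giving (8)!/(3!·3!) = 1120.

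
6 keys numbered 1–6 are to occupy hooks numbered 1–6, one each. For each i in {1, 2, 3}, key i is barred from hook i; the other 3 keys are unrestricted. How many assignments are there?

Let Aᵢ (for i ∈ {1, 2, 3}) be the placements that put key i in its forbidden hook. Any j of these fix j positions, leaving (6−j)! ways to fill the rest, and there are C(3,j) ways to pick which j.
By inclusion–exclusion, the number of valid placements is Σ_{j=0}^{3} (−1)^j C(3,j)·(6−j)!.
Computing: 720 − 360 + 72 − 6 = 426.

426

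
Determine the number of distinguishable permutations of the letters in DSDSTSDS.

The 8 letters of DSDSTSDS have repeats: D appearing 3 times and S appearing 4 times.
Dividing 8! = 40320 by 4!·3! = 144 for the repeated letters gives 280.

280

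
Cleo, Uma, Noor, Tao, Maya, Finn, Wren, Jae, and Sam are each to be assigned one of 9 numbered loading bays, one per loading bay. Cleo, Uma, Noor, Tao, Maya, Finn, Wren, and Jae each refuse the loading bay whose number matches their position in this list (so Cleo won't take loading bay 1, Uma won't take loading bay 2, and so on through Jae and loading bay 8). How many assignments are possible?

Let Aᵢ (for 1 ≤ i ≤ 8) be the placements that put person i in their forbidden loading bay. Any j of these fix j positions, leaving (9−j)! ways to fill the rest, and there are C(8,j) ways to pick which j.
By inclusion–exclusion, the number of valid placements is Σ_{j=0}^{8} (−1)^j C(8,j)·(9−j)!.
Computing: 362880 − 322560 + 141120 − 40320 + 8400 − 1344 + 168 − 16 + 1 = 148329.

148329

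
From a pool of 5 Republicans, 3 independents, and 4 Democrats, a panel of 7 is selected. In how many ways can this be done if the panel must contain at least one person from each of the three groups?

Total 7-person selections from all 12: C(12,7) = 792.
Subtract selections that omit an entire group: no Republicans → C(7,7) = 1; no independents → C(9,7) = 36; no Democrats → C(8,7) = 8.
Add back selections omitting two groups (i.e. drawn from a single group): C(5,7) + C(3,7) + C(4,7) = 0.
By inclusion–exclusion: 792 − 45 + 0 = 747.

747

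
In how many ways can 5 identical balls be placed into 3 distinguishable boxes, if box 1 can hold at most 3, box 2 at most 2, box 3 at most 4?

Ignoring the caps, the number of non-negative solutions to x_1+…+x_3 = 5 is C(7,2) = 21.
Subtract solutions that violate a single cap (substitute x_i' = x_i − (cap_i+1)): x_1 ≥ 4 gives C(3,2) = 3; x_2 ≥ 3 gives C(4,2) = 6; x_3 ≥ 5 gives C(2,2) = 1. Together 10.
No two caps can be exceeded simultaneously, so the pair terms are all 0.
By inclusion–exclusion the count is 21 − 10 + 0 = 11.

11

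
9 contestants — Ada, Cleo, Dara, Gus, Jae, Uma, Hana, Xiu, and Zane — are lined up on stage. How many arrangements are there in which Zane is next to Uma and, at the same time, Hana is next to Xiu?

Treat {Zane,Uma} as one block (2 orders) and {Hana,Xiu} as another (2 orders).
That leaves 7 units to arrange: 2 × 2 × 7! = 4 × 5040 = 20160.

20160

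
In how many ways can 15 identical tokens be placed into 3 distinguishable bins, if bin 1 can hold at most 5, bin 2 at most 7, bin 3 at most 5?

6

Without the upper bounds there are C(17,2) = 136 ways to split 15 among 3 bins.
Subtract solutions that violate a single cap (substitute x_i' = x_i − (cap_i+1)): x_1 ≥ 6 gives C(11,2) = 55; x_2 ≥ 8 gives C(9,2) = 36; x_3 ≥ 6 gives C(11,2) = 55. Together 146.
Add back pairs where two caps are both exceeded: 3 + 10 + 3 = 16.
By inclusion–exclusion the count is 136 − 146 + 16 = 6.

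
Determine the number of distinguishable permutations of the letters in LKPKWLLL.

840

The 8 letters of LKPKWLLL have repeats: K appearing twice and L appearing 4 times.
The number of distinct arrangements is 8!/(4!·2!) = 40320/48 = 840.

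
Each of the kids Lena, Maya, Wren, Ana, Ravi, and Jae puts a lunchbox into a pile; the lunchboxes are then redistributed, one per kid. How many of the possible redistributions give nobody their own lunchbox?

Count assignments avoiding every fixed point. For any j of the 6 kids fixed to their own lunchbox, the other 6−j can be arranged in (6−j)! ways.
By inclusion–exclusion this is Σ_{j=0}^{6} (−1)^j C(6,j)·(6−j)!.
Computing: 720 − 720 + 360 − 120 + 30 − 6 + 1 = 265.

265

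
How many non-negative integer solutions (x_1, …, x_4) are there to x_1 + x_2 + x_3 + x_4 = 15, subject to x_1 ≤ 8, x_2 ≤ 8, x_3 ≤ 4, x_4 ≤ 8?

By stars and bars, unrestricted non-negative solutions to x_1+…+x_4 = 15 number C(15+3,3) = 816.
Subtract solutions that violate a single cap (substitute x_i' = x_i − (cap_i+1)): x_1 ≥ 9 gives C(9,3) = 84; x_2 ≥ 9 gives C(9,3) = 84; x_3 ≥ 5 gives C(13,3) = 286; x_4 ≥ 9 gives C(9,3) = 84. Together 538.
Add back pairs where two caps are both exceeded: 0 + 4 + 0 + 4 + 0 + 4 = 12.
By inclusion–exclusion the count is 816 − 538 + 12 = 290.

290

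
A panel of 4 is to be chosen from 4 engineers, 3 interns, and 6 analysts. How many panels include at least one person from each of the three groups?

360

Unrestricted: C(13,4) = 715 ways to pick any 4 of the 13.
Subtract selections that omit an entire group: no engineers → C(9,4) = 126; no interns → C(10,4) = 210; no analysts → C(7,4) = 35.
Add back selections omitting two groups (i.e. drawn from a single group): C(4,4) + C(3,4) + C(6,4) = 16.
By inclusion–exclusion: 715 − 371 + 16 = 360.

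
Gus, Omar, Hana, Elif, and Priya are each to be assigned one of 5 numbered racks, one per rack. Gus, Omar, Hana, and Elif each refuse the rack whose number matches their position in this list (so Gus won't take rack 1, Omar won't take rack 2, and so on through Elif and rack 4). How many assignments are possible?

53

Let Aᵢ (for 1 ≤ i ≤ 4) be the placements that put person i in their forbidden rack. Any j of these fix j positions, leaving (5−j)! ways to fill the rest, and there are C(4,j) ways to pick which j.
By inclusion–exclusion, the number of valid placements is Σ_{j=0}^{4} (−1)^j C(4,j)·(5−j)!.
Computing: 120 − 96 + 36 − 8 + 1 = 53.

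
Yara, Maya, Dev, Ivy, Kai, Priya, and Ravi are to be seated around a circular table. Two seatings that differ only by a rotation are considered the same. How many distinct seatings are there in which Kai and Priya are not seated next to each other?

480

All circular seatings of 7 people number (6)! = 720.
Seatings with Kai beside Priya: treat them as a block with 2 internal orders, giving 2 × (5)! = 240.
Subtracting, 720 − 240 = 480.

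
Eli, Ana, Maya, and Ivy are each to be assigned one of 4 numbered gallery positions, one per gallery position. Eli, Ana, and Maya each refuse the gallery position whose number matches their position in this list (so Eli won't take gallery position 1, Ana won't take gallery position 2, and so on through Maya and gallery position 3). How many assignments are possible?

11

Let Aᵢ (for i ∈ {1, 2, 3}) be the placements that put person i in their forbidden gallery position. Any j of these fix j positions, leaving (4−j)! ways to fill the rest, and there are C(3,j) ways to pick which j.
By inclusion–exclusion, the number of valid placements is Σ_{j=0}^{3} (−1)^j C(3,j)·(4−j)!.
Computing: 24 − 18 + 6 − 1 = 11.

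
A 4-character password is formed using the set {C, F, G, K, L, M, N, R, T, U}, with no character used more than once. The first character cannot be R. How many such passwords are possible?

4536

The first character has 10−1 = 9 choices (anything except R).
The remaining 3 characters are filled from the other 9 symbols without repetition: 9 × 8 × 7 = 504.
Total: 9 × 504 = 4536.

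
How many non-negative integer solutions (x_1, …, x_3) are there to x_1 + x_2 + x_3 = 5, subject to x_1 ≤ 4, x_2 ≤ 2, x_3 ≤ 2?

8

By stars and bars, unrestricted non-negative solutions to x_1+…+x_3 = 5 number C(5+2,2) = 21.
Subtract solutions that violate a single cap (substitute x_i' = x_i − (cap_i+1)): x_1 ≥ 5 gives C(2,2) = 1; x_2 ≥ 3 gives C(4,2) = 6; x_3 ≥ 3 gives C(4,2) = 6. Together 13.
No two caps can be exceeded simultaneously, so the pair terms are all 0.
By inclusion–exclusion the count is 21 − 13 + 0 = 8.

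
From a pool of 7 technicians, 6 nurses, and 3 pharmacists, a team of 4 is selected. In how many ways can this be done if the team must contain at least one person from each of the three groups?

With no constraint there are C(16,4) = 1820 possible selections.
Selections missing a whole group: no technicians → C(9,4) = 126; no nurses → C(10,4) = 210; no pharmacists → C(13,4) = 715.
Add back selections omitting two groups (i.e. drawn from a single group): C(7,4) + C(6,4) + C(3,4) = 50.
By inclusion–exclusion: 1820 − 1051 + 50 = 819.

819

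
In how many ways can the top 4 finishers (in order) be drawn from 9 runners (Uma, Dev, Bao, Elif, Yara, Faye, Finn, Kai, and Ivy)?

This is an ordered selection of 4 from 9: P(9,4).
That gives 9 × 8 × 7 × 6 = 3024.

3024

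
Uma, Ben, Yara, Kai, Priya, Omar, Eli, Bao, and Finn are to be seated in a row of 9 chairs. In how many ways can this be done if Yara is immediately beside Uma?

80640

Treat {Yara, Uma} as a single unit. There are 8 units to order, and the pair itself can be ordered 2 ways.
That gives 2 × 8! = 2 × 40320 = 80640.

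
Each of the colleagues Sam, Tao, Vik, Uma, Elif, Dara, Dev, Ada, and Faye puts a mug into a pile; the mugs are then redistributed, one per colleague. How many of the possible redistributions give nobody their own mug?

Let Aᵢ be the assignments in which colleague i gets their own mug. We want the size of the complement of A₁∪…∪A_9.
By inclusion–exclusion this is Σ_{j=0}^{9} (−1)^j C(9,j)·(9−j)!.
Computing: 362880 − 362880 + 181440 − 60480 + 15120 − 3024 + 504 − 72 + 9 − 1 = 133496.

133496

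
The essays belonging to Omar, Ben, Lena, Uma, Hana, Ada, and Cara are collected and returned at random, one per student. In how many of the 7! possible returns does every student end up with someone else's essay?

This is the derangement count D_7: permutations of 7 items with no fixed point.
By inclusion–exclusion this is Σ_{j=0}^{7} (−1)^j C(7,j)·(7−j)!.
Computing: 5040 − 5040 + 2520 − 840 + 210 − 42 + 7 − 1 = 1854.

1854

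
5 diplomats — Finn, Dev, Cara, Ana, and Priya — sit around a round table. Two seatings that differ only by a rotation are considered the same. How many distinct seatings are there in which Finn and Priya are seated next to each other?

12

Treat {Finn, Priya} as one unit (2 internal orders) and seat the resulting 4 units around the table: (3)! circular arrangements.
So 2 × (3)! = 2 × 6 = 12.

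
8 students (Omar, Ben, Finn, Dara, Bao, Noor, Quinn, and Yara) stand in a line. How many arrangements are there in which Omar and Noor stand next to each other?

Glue Omar and Noor into one block (2 internal orders), leaving 7 units to arrange in a row.
That gives 2 × 7! = 2 × 5040 = 10080.

10080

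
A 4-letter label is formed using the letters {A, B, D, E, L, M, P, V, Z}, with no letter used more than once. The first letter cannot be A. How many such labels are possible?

The first letter has 9−1 = 8 choices (anything except A).
The remaining 3 letters are filled from the other 8 symbols without repetition: 8 × 7 × 6 = 336.
Total: 8 × 336 = 2688.

2688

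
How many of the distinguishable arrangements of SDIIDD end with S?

10

Fix S in the last position and arrange the remaining 5 letters.
Those 5 letters have D appearing 3 times and I appearing twice, giving (5)!/(3!·2!) = 10.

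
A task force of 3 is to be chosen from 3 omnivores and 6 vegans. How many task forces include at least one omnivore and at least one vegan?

63

Total 3-person selections from all 9: C(9,3) = 84.
Subtract selections that omit an entire group: no omnivores → C(6,3) = 20; no vegans → C(3,3) = 1.
Both groups omitted at once is impossible, so 84 − 21 = 63.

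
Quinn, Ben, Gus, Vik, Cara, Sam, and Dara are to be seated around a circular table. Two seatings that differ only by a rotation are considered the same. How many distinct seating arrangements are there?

Around a circle, 7 distinct people have 7!/7 = (6)! = 720 rotationally distinct seatings.

720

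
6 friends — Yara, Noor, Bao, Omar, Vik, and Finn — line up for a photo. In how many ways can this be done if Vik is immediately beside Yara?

Treat {Vik, Yara} as a single unit. There are 5 units to order, and the pair itself can be ordered 2 ways.
So the count is 2·(5)! = 240.

240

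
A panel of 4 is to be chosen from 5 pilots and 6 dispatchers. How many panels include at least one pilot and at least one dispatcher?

310

Unrestricted: C(11,4) = 330 ways to pick any 4 of the 11.
Selections missing a whole group: no pilots → C(6,4) = 15; no dispatchers → C(5,4) = 5.
Both groups omitted at once is impossible, so 330 − 20 = 310.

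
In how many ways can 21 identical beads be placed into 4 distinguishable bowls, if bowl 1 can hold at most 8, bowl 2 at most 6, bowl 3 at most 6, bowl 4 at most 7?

Ignoring the caps, the number of non-negative solutions to x_1+…+x_4 = 21 is C(24,3) = 2024.
Subtract solutions that violate a single cap (substitute x_i' = x_i − (cap_i+1)): x_1 ≥ 9 gives C(15,3) = 455; x_2 ≥ 7 gives C(17,3) = 680; x_3 ≥ 7 gives C(17,3) = 680; x_4 ≥ 8 gives C(16,3) = 560. Together 2375.
Add back pairs where two caps are both exceeded: 56 + 56 + 35 + 120 + 84 + 84 = 435.
By inclusion–exclusion the count is 2024 − 2375 + 435 = 84.

84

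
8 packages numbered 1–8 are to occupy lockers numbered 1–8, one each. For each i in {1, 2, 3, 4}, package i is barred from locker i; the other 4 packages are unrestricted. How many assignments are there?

24024

Let Aᵢ (for 1 ≤ i ≤ 4) be the placements that put package i in its forbidden locker. Any j of these fix j positions, leaving (8−j)! ways to fill the rest, and there are C(4,j) ways to pick which j.
By inclusion–exclusion, the number of valid placements is Σ_{j=0}^{4} (−1)^j C(4,j)·(8−j)!.
Computing: 40320 − 20160 + 4320 − 480 + 24 = 24024.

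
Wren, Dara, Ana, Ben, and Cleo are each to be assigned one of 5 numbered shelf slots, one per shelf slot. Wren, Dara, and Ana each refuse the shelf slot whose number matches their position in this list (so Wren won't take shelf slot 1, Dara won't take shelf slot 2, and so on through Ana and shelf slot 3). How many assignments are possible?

Let Aᵢ (for i ∈ {1, 2, 3}) be the placements that put person i in their forbidden shelf slot. Any j of these fix j positions, leaving (5−j)! ways to fill the rest, and there are C(3,j) ways to pick which j.
By inclusion–exclusion, the number of valid placements is Σ_{j=0}^{3} (−1)^j C(3,j)·(5−j)!.
Computing: 120 − 72 + 18 − 2 = 64.

64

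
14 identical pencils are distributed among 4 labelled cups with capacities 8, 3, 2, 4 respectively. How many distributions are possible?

19

By stars and bars, unrestricted non-negative solutions to x_1+…+x_4 = 14 number C(14+3,3) = 680.
Subtract solutions that violate a single cap (substitute x_i' = x_i − (cap_i+1)): x_1 ≥ 9 gives C(8,3) = 56; x_2 ≥ 4 gives C(13,3) = 286; x_3 ≥ 3 gives C(14,3) = 364; x_4 ≥ 5 gives C(12,3) = 220. Together 926.
Add back pairs where two caps are both exceeded: 4 + 10 + 1 + 120 + 56 + 84 = 275.
Subtract triples: 0 + 0 + 0 + 10 = 10.
By inclusion–exclusion the count is 680 − 926 + 275 − 10 = 19.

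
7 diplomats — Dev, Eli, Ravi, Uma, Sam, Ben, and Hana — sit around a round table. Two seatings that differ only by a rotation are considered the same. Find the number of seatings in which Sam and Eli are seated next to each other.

Glue Sam and Eli into a block (2 internal orders). Seating 6 units around a circle gives (5)! arrangements.
So 2 × (5)! = 2 × 120 = 240.

240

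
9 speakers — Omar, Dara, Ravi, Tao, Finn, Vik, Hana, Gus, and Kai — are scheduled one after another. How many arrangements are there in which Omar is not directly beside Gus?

282240

Of the 9! = 362880 arrangements, those with Omar and Gus adjacent number 2 × 8! = 80640 (treat the pair as a block with 2 internal orders).
So 362880 − 80640 = 282240 arrangements keep them apart.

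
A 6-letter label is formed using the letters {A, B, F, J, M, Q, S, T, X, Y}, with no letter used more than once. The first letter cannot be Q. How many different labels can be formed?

The first letter has 10−1 = 9 choices (anything except Q).
The remaining 5 letters are filled from the other 9 symbols without repetition: 9 × 8 × 7 × 6 × 5 = 15120.
Total: 9 × 15120 = 136080.

136080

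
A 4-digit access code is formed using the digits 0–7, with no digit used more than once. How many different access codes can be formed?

1680

Choose and order 4 of the 8 symbols: the first digit has 8 options, the next 7, then 6, 5.
That product is 8 × 7 × 6 × 5 = 1680.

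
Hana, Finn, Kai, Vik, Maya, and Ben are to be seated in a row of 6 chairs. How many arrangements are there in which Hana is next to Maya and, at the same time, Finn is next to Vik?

96

Treat {Hana,Maya} as one block (2 orders) and {Finn,Vik} as another (2 orders).
That leaves 4 units to arrange: 2 × 2 × 4! = 4 × 24 = 96.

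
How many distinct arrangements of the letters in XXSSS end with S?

6

Fix S in the last position and arrange the remaining 4 letters.
Those 4 letters have S appearing twice and X appearing twice, giving (4)!/(2!·2!) = 6.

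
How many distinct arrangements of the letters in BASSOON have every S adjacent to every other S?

360

Treat the 2 copies of S as a single block. The multiset to arrange is then {SS, A, B, N, O, O}, 6 items in all.
That gives (6)!/(2!) = 360 arrangements.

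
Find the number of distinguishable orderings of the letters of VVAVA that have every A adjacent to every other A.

Treat the 2 copies of A as a single block. The multiset to arrange is then {AA, V, V, V}, 4 items in all.
That gives (4)!/(3!) = 4 arrangements.

4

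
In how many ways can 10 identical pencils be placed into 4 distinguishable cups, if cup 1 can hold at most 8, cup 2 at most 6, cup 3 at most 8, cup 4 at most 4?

By stars and bars, unrestricted non-negative solutions to x_1+…+x_4 = 10 number C(10+3,3) = 286.
Subtract solutions that violate a single cap (substitute x_i' = x_i − (cap_i+1)): x_1 ≥ 9 gives C(4,3) = 4; x_2 ≥ 7 gives C(6,3) = 20; x_3 ≥ 9 gives C(4,3) = 4; x_4 ≥ 5 gives C(8,3) = 56. Together 84.
No two caps can be exceeded simultaneously, so the pair terms are all 0.
By inclusion–exclusion the count is 286 − 84 + 0 = 202.

202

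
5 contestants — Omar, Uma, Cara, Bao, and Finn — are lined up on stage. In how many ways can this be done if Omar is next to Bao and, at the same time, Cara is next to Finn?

24

Treat {Omar,Bao} as one block (2 orders) and {Cara,Finn} as another (2 orders).
That leaves 3 units to arrange: 2 × 2 × 3! = 4 × 6 = 24.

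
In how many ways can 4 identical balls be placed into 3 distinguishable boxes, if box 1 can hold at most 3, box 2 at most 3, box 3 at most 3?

12

Without the upper bounds there are C(6,2) = 15 ways to split 4 among 3 boxes.
Subtract solutions that violate a single cap (substitute x_i' = x_i − (cap_i+1)): x_1 ≥ 4 gives C(2,2) = 1; x_2 ≥ 4 gives C(2,2) = 1; x_3 ≥ 4 gives C(2,2) = 1. Together 3.
No two caps can be exceeded simultaneously, so the pair terms are all 0.
By inclusion–exclusion the count is 15 − 3 + 0 = 12.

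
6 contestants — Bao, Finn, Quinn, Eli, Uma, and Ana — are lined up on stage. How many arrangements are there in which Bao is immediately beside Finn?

240

Place the 4 others and the Bao-Finn pair as 5 objects in a line; the pair has 2 internal arrangements.
That gives 2 × 5! = 2 × 120 = 240.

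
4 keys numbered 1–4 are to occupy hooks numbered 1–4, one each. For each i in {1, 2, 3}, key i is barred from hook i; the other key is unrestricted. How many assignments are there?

11

Let Aᵢ (for i ∈ {1, 2, 3}) be the placements that put key i in its forbidden hook. Any j of these fix j positions, leaving (4−j)! ways to fill the rest, and there are C(3,j) ways to pick which j.
By inclusion–exclusion, the number of valid placements is Σ_{j=0}^{3} (−1)^j C(3,j)·(4−j)!.
Computing: 24 − 18 + 6 − 1 = 11.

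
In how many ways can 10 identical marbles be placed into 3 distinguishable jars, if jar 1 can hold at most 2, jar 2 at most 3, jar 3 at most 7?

By stars and bars, unrestricted non-negative solutions to x_1+…+x_3 = 10 number C(10+2,2) = 66.
Subtract solutions that violate a single cap (substitute x_i' = x_i − (cap_i+1)): x_1 ≥ 3 gives C(9,2) = 36; x_2 ≥ 4 gives C(8,2) = 28; x_3 ≥ 8 gives C(4,2) = 6. Together 70.
Add back pairs where two caps are both exceeded: 10 + 0 + 0 = 10.
By inclusion–exclusion the count is 66 − 70 + 10 = 6.

6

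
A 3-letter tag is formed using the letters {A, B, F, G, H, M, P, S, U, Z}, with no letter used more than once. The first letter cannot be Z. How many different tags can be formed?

The first letter has 10−1 = 9 choices (anything except Z).
The remaining 2 letters are filled from the other 9 symbols without repetition: 9 × 8 = 72.
Total: 9 × 72 = 648.

648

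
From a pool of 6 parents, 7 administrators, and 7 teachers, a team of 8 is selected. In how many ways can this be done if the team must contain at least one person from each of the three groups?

Unrestricted: C(20,8) = 125970 ways to pick any 8 of the 20.
Subtract selections that omit an entire group: no parents → C(14,8) = 3003; no administrators → C(13,8) = 1287; no teachers → C(13,8) = 1287.
Add back selections omitting two groups (i.e. drawn from a single group): C(6,8) + C(7,8) + C(7,8) = 0.
By inclusion–exclusion: 125970 − 5577 + 0 = 120393.

120393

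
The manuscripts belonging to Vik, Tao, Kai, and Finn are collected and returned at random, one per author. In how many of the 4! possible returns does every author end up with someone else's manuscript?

9

Count assignments avoiding every fixed point. For any j of the 4 authors fixed to their own manuscript, the other 4−j can be arranged in (4−j)! ways.
By inclusion–exclusion this is Σ_{j=0}^{4} (−1)^j C(4,j)·(4−j)!.
Computing: 24 − 24 + 12 − 4 + 1 = 9.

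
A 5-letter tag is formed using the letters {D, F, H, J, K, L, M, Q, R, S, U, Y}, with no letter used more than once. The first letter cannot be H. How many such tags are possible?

The first letter has 12−1 = 11 choices (anything except H).
The remaining 4 letters are filled from the other 11 symbols without repetition: 11 × 10 × 9 × 8 = 7920.
Total: 11 × 7920 = 87120.

87120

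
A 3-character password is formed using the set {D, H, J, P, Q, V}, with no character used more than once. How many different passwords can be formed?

120

Choose and order 3 of the 6 symbols: the first character has 6 options, the next 5, then 4.
6 × 5 × 4 = 120.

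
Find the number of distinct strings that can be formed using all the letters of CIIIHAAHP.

15120

CIIIHAAHP has 9 letters with A appearing twice, H appearing twice, and I appearing 3 times.
The number of distinct arrangements is 9!/(3!·2!·2!) = 362880/24 = 15120.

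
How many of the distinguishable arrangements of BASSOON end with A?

180

Fix A in the last position and arrange the remaining 6 letters.
Those 6 letters have O appearing twice and S appearing twice, giving (6)!/(2!·2!) = 180.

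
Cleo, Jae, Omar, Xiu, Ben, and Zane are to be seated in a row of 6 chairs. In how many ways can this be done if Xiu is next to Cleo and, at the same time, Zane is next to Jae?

96

Treat {Xiu,Cleo} as one block (2 orders) and {Zane,Jae} as another (2 orders).
That leaves 4 units to arrange: 2 × 2 × 4! = 4 × 24 = 96.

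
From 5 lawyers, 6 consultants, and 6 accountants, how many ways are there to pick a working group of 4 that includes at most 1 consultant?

Split by how many consultants are chosen (0 through 1).
Sum: C(6,0)·C(11,4) + C(6,1)·C(11,3) = 330 + 990 = 1320.

1320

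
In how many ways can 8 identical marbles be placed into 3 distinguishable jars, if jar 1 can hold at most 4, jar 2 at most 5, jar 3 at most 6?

Without the upper bounds there are C(10,2) = 45 ways to split 8 among 3 jars.
Subtract solutions that violate a single cap (substitute x_i' = x_i − (cap_i+1)): x_1 ≥ 5 gives C(5,2) = 10; x_2 ≥ 6 gives C(4,2) = 6; x_3 ≥ 7 gives C(3,2) = 3. Together 19.
No two caps can be exceeded simultaneously, so the pair terms are all 0.
By inclusion–exclusion the count is 45 − 19 + 0 = 26.

26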